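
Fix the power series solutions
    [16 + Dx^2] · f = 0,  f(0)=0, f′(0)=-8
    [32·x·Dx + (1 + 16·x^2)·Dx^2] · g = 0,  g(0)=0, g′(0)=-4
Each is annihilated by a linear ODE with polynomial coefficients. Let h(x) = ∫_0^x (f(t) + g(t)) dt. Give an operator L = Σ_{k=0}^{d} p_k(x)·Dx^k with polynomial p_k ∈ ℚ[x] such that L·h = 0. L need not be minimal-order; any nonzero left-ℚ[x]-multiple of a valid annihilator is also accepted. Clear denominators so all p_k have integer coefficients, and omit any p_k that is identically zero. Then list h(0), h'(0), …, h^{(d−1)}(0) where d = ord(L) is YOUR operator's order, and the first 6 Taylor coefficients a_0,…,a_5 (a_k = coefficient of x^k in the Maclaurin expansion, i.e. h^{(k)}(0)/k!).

L = (-5632·x + 114688·x^3 + 131072·x^5)·Dx^2 + (-16 + 1792·x^2 + 36864·x^4 + 65536·x^6)·Dx^3 + (-352·x + 7168·x^3 + 8192·x^5)·Dx^4 + (-1 + 112·x^2 + 2304·x^4 + 4096·x^6)·Dx^5  (order 5).
h: a_k = 0, 0, -6, 0, 32/3, 0, …
ICs: h(0) = 0, h′(0) = 0, h′′(0) = -12, h′′′(0) = 0, h′′′′(0) = 256.

f: a_k = 0, -8, 0, 64/3, 0, -256/15, …
g: a_k = 0, -4, 0, 64/3, 0, -1024/5, …
L₀ := lclm(L_f,L_g); ord L₀ ≤ 2+2.
∫: right-multiply L₀ by Dx.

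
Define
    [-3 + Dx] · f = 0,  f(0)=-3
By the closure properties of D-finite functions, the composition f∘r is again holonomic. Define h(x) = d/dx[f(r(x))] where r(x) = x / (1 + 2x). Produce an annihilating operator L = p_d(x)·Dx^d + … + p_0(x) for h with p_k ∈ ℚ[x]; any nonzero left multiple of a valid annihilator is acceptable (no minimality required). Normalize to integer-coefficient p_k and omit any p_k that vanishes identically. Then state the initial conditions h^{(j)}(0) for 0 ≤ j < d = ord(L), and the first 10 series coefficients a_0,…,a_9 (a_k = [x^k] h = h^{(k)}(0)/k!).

L = (-1 - 8·x) + (-1 - 4·x - 4·x^2)·Dx  (order 1).
h: a_k = -9, 9, 27/2, -153/2, 1557/8, -14229/40, 37323/80, -136251/560, -4409073/4480, 20526633/4480, …
ICs: h(0) = -9.

f: a_k = -3, -9, -27/2, -27/2, -81/8, -243/40, -243/80, -729/560, -2187/4480, -729/4480, …
Substitute x→r, Dx→(1/r')Dx; clear ⇒ L₀.
Differentiate: ansatz ord ≤ ord L₀ ⇒ L.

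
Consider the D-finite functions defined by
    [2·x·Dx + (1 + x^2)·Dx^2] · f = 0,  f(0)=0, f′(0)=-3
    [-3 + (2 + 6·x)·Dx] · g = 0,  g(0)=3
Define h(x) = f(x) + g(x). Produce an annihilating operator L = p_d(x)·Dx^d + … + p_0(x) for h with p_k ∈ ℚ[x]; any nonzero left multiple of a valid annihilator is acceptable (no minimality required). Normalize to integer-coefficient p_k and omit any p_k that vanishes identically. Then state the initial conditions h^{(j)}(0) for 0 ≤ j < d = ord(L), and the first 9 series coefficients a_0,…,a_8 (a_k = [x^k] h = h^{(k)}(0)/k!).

f: a_k = 0, -3, 0, 1, 0, -3/5, 0, 3/7, 0, …
g: a_k = 3, 9/2, -27/8, 81/16, -1215/128, 5103/256, -45927/1024, 216513/2048, -8444007/32768, …
L₀ := lclm(L_f,L_g); ord L₀ ≤ 2+1.
L = (-12 - 90·x + 36·x^2 + 54·x^3)·Dx + (-35 - 48·x - 102·x^2 + 144·x^3 + 189·x^4)·Dx^2 + (-6 - 10·x + 36·x^2 + 44·x^3 + 42·x^4 + 54·x^5)·Dx^3  (order 3).
h: a_k = 3, 3/2, -27/8, 97/16, -1215/128, 24747/1280, -45927/1024, 1521735/14336, -8444007/32768, …
ICs: h(0) = 3, h′(0) = 3/2, h′′(0) = -27/4.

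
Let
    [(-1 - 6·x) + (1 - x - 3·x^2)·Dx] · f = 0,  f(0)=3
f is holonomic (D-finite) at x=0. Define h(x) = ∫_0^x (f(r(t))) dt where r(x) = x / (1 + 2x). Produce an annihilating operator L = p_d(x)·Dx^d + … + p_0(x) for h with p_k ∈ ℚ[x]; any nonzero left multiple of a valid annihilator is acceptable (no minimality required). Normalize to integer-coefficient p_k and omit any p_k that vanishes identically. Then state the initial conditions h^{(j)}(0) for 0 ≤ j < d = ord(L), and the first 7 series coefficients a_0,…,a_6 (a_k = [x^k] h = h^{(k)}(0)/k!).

L = (1 + 8·x)·Dx + (-1 - 5·x - 5·x^2 + 2·x^3)·Dx^2  (order 2).
h: a_k = 0, 3, 3/2, 2, -15/4, 51/5, -28, …
ICs: h(0) = 0, h′(0) = 3.

f: a_k = 3, 3, 12, 21, 57, 120, 291, …
f∘r: x↦r, Dx↦Dx/r' in L_f ⇒ L₀.
h=∫₀ˣh₀: take L = L₀·Dx.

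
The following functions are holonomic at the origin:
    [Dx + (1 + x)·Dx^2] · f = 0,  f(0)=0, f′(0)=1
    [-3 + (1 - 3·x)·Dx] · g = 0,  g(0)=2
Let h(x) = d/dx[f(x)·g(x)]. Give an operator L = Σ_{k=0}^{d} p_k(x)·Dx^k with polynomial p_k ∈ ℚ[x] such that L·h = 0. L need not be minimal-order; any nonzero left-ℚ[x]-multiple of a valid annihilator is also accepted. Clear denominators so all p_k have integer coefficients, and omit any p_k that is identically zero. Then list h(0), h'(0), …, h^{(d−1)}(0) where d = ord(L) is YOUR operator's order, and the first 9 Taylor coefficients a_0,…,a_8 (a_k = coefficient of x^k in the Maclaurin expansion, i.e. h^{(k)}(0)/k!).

L = 12 + (7 + 15·x)·Dx + (-1 + 2·x + 3·x^2)·Dx^2  (order 2).
h: a_k = 2, 10, 47, 186, 1399/2, 12581/5, 88087/10, 1056974/35, 14269429/140, …
ICs: h(0) = 2, h′(0) = 10.

f: a_k = 0, 1, -1/2, 1/3, -1/4, 1/5, -1/6, 1/7, -1/8, …
g: a_k = 2, 6, 18, 54, 162, 486, 1458, 4374, 13122, …
Sym-product of L_f,L_g gives L₀ (≤ ord 2).
Derive L from L₀ (diff closure).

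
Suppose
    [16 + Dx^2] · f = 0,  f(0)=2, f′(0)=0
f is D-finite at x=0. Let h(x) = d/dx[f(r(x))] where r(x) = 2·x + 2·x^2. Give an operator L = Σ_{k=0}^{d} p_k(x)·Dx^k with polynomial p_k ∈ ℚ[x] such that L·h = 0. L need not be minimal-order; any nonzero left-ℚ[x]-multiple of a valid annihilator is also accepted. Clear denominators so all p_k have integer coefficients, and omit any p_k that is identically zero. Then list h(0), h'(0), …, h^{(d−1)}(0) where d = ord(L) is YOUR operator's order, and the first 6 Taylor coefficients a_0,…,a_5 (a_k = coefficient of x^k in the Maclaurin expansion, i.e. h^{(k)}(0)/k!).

f: a_k = 2, 0, -16, 0, 64/3, 0, …
Substitute x→r, Dx→(1/r')Dx; clear ⇒ L₀.
h₀' ⇒ L via d/dx closure of L₀.
L = (76 + 512·x + 1536·x^2 + 2048·x^3 + 1024·x^4) + (-6 - 12·x)·Dx + (1 + 4·x + 4·x^2)·Dx^2  (order 2).
h: a_k = 0, -128, -384, 3328/3, 20480/3, 118784/15, …
ICs: h(0) = 0, h′(0) = -128.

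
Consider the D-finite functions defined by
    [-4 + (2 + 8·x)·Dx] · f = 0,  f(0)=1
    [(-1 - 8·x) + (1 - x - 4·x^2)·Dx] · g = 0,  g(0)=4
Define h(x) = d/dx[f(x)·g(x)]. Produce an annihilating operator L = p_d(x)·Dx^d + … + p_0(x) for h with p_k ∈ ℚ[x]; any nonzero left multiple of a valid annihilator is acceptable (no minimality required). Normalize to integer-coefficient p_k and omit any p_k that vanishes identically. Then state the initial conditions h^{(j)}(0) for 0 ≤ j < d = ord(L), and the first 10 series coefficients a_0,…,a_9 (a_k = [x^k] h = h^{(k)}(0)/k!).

L = (10 + 156·x + 540·x^2 + 800·x^3 + 960·x^4) + (-3 - 19·x - 30·x^2 + 56·x^3 + 352·x^4 + 384·x^5)·Dx  (order 1).
h: a_k = 12, 40, 252, 496, 2860, 4392, 28532, 28576, 281844, 67080, …
ICs: h(0) = 12.

f: a_k = 1, 2, -2, 4, -10, 28, -84, 264, -858, 2860, …
g: a_k = 4, 4, 20, 36, 116, 260, 724, 1764, 4660, 11716, …
L₀ := L_f ⊗_s L_g (sym. prod.), ord ≤ 1.
h=h₀': d/dx-closure on L₀ ⇒ L.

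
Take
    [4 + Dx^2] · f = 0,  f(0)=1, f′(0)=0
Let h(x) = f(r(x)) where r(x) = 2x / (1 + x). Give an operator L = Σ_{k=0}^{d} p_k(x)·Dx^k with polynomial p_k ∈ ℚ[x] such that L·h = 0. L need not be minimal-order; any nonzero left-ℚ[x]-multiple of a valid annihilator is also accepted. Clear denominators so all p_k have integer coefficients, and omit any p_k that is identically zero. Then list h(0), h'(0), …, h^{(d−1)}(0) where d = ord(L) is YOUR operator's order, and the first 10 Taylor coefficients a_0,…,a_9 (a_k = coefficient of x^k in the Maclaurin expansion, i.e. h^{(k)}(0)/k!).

f: a_k = 1, 0, -2, 0, 2/3, 0, -4/45, 0, 2/315, 0, …
f∘r: x↦r, Dx↦Dx/r' in L_f ⇒ L₀.
L = 16 + (2 + 6·x + 6·x^2 + 2·x^3)·Dx + (1 + 4·x + 6·x^2 + 4·x^3 + x^4)·Dx^2  (order 2).
h: a_k = 1, 0, -8, 16, -40/3, -32/3, 2744/45, -656/5, 12568/63, -71744/315, …
ICs: h(0) = 1, h′(0) = 0.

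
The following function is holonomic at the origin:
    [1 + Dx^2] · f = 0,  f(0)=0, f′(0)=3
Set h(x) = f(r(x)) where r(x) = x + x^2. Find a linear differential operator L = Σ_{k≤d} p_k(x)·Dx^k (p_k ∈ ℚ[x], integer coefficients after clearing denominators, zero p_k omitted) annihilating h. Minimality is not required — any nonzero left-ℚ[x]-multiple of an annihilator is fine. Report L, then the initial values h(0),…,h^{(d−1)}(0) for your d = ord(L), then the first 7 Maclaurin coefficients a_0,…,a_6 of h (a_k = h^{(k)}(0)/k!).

f: a_k = 0, 3, 0, -1/2, 0, 1/40, 0, …
h₀=f(r): pull back L_f along r ⇒ L₀.
L = (1 + 6·x + 12·x^2 + 8·x^3) - 2·Dx + (1 + 2·x)·Dx^2  (order 2).
h: a_k = 0, 3, 3, -1/2, -3/2, -59/40, -3/8, …
ICs: h(0) = 0, h′(0) = 3.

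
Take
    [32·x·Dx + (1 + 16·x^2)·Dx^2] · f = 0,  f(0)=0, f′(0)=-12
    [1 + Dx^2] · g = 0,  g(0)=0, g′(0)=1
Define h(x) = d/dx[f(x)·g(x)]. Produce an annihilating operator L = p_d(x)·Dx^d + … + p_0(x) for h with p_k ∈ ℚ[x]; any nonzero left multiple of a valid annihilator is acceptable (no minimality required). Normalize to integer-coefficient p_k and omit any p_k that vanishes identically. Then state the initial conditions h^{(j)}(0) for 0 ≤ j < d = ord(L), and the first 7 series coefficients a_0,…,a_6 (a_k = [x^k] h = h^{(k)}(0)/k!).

f: a_k = 0, -12, 0, 64, 0, -3072/5, 0, …
g: a_k = 0, 1, 0, -1/6, 0, 1/120, 0, …
h₀=f·g: eliminate ⇒ L₀, order ≤ 2·2.
Derive L from L₀ (diff closure).
L = (209105 + 6893664·x^2 + 261353216·x^4 + 52248576·x^6 - 2162688·x^8 - 60817408·x^10 + 16777216·x^12) + (108608·x + 9933824·x^3 + 133857280·x^5 + 44564480·x^7 + 20971520·x^9 + 67108864·x^11)·Dx + (210210 + 6980800·x^2 + 263314944·x^4 + 66224128·x^6 + 4063232·x^8 - 54525952·x^10 + 33554432·x^12)·Dx^2 + (108608·x + 9933824·x^3 + 133857280·x^5 + 44564480·x^7 + 20971520·x^9 + 67108864·x^11)·Dx^3 + (1105 + 87136·x^2 + 1961728·x^4 + 13975552·x^6 + 6225920·x^8 + 6291456·x^10 + 16777216·x^12)·Dx^4  (order 4).
h: a_k = 0, -24, 0, 264, 0, -3751, 0, …
ICs: h(0) = 0, h′(0) = -24, h′′(0) = 0, h′′′(0) = 1584.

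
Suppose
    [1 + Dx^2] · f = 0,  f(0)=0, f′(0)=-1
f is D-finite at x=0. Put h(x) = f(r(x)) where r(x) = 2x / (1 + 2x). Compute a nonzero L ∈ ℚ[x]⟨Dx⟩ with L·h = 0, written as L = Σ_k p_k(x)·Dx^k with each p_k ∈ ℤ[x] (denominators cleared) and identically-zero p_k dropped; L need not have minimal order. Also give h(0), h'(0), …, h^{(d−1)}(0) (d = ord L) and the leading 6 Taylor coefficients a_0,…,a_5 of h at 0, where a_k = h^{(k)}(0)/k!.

f: a_k = 0, -1, 0, 1/6, 0, -1/120, …
L₀ from L_f via x↦r, Dx↦r'^{-1}Dx.
L = 4 + (4 + 24·x + 48·x^2 + 32·x^3)·Dx + (1 + 8·x + 24·x^2 + 32·x^3 + 16·x^4)·Dx^2  (order 2).
h: a_k = 0, -2, 4, -20/3, 8, -4/15, …
ICs: h(0) = 0, h′(0) = -2.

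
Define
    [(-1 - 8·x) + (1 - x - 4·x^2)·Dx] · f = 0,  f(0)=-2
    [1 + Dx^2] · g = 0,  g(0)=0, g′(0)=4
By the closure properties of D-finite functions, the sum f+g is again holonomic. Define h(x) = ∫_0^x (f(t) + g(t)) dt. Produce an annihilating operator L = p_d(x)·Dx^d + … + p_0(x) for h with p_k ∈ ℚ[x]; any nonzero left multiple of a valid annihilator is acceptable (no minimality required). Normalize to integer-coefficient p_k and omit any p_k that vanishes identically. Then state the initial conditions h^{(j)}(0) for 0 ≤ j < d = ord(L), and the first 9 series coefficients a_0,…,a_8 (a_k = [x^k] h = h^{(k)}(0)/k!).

f: a_k = -2, -2, -10, -18, -58, -130, -362, -882, -2330, …
g: a_k = 0, 4, 0, -2/3, 0, 1/30, 0, -1/1260, 0, …
Weyl lclm of L_f,L_g ⇒ L₀ (ord ≤ 3).
h=∫₀ˣh₀: take L = L₀·Dx.
L = (55 + 486·x + 553·x^2 + 1488·x^3 + 80·x^4 + 128·x^5)·Dx + (-11 - 11·x - 23·x^2 + 169·x^3 + 348·x^4 + 48·x^5 + 64·x^6)·Dx^2 + (55 + 486·x + 553·x^2 + 1488·x^3 + 80·x^4 + 128·x^5)·Dx^3 + (-11 - 11·x - 23·x^2 + 169·x^3 + 348·x^4 + 48·x^5 + 64·x^6)·Dx^4  (order 4).
h: a_k = 0, -2, 1, -10/3, -14/3, -58/5, -3899/180, -362/7, -1111321/10080, …
ICs: h(0) = 0, h′(0) = -2, h′′(0) = 2, h′′′(0) = -20.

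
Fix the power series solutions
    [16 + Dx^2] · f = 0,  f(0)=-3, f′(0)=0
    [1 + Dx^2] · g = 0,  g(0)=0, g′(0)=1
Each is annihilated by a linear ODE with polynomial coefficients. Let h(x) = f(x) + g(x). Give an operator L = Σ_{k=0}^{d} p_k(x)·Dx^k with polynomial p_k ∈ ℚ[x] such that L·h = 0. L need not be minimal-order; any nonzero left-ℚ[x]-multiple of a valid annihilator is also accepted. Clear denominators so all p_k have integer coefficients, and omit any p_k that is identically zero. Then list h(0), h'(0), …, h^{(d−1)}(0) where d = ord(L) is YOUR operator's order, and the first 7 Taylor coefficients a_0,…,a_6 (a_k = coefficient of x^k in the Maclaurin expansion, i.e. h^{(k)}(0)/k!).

L = 16 + 17·Dx^2 + Dx^4  (order 4).
h: a_k = -3, 1, 24, -1/6, -32, 1/120, 256/15, …
ICs: h(0) = -3, h′(0) = 1, h′′(0) = 48, h′′′(0) = -1.

f: a_k = -3, 0, 24, 0, -32, 0, 256/15, …
g: a_k = 0, 1, 0, -1/6, 0, 1/120, 0, …
Sum ⇒ L₀ = lclm(L_f,L_g) in ℚ(x)⟨Dx⟩.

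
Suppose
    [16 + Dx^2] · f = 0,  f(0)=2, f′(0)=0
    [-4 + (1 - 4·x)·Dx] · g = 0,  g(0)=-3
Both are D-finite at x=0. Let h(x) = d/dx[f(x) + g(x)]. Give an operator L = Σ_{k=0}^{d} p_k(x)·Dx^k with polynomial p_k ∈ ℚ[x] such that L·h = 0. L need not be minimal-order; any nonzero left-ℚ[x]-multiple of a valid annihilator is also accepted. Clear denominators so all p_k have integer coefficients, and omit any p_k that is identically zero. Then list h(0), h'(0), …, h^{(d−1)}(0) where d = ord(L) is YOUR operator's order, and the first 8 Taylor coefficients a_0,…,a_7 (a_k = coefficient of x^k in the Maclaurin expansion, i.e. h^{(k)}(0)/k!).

f: a_k = 2, 0, -16, 0, 64/3, 0, -512/45, 0, …
g: a_k = -3, -12, -48, -192, -768, -3072, -12288, -49152, …
f+g: L₀ = lclm(L_f,L_g), ord ≤ 2+1.
Differentiate: ansatz ord ≤ ord L₀ ⇒ L.
L = (1664 - 1024·x + 2048·x^2) + (-112 + 576·x - 768·x^2 + 1024·x^3)·Dx + (104 - 64·x + 128·x^2)·Dx^2 + (-7 + 36·x - 48·x^2 + 64·x^3)·Dx^3  (order 3).
h: a_k = -12, -128, -576, -8960/3, -15360, -1106944/15, -344064, -495443968/315, …
ICs: h(0) = -12, h′(0) = -128, h′′(0) = -1152.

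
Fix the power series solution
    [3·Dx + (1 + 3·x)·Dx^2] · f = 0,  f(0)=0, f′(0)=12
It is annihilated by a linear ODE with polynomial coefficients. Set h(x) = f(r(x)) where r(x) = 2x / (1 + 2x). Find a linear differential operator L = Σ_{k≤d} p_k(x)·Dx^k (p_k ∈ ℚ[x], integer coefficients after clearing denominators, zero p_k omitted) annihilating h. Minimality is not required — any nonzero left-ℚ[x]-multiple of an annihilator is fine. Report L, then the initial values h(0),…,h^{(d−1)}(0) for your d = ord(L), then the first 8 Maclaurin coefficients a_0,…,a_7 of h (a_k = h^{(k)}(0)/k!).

L = (10 + 32·x)·Dx + (1 + 10·x + 16·x^2)·Dx^2  (order 2).
h: a_k = 0, 24, -120, 672, -4080, 130944/5, -174720, 8388096/7, …
ICs: h(0) = 0, h′(0) = 24.

f: a_k = 0, 12, -18, 36, -81, 972/5, -486, 8748/7, …
f∘r: x↦r, Dx↦Dx/r' in L_f ⇒ L₀.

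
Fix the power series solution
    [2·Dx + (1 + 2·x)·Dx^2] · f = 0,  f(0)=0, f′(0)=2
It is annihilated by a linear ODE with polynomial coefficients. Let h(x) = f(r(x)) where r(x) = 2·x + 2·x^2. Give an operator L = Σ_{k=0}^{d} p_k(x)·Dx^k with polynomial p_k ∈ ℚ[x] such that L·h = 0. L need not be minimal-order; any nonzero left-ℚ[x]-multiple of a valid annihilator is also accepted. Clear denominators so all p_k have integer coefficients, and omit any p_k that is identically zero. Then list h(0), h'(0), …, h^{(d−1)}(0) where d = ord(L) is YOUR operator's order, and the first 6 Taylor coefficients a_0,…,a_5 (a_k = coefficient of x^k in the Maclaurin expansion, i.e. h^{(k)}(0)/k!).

f: a_k = 0, 2, -2, 8/3, -4, 32/5, …
Change of var in L_f (x↦r) gives L₀.
L = 2·Dx + (1 + 2·x)·Dx^2  (order 2).
h: a_k = 0, 4, -4, 16/3, -8, 64/5, …
ICs: h(0) = 0, h′(0) = 4.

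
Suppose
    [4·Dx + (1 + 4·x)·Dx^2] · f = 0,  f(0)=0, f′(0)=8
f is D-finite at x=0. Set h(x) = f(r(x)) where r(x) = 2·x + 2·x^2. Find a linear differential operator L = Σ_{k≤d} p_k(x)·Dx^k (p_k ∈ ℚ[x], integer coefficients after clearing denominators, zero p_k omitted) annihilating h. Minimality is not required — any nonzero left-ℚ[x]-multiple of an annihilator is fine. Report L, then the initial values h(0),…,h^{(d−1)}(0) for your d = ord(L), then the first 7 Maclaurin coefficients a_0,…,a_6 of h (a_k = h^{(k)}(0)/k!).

L = (6 + 16·x + 16·x^2)·Dx + (1 + 10·x + 24·x^2 + 16·x^3)·Dx^2  (order 2).
h: a_k = 0, 16, -48, 640/3, -1088, 29696/5, -33792, …
ICs: h(0) = 0, h′(0) = 16.

f: a_k = 0, 8, -16, 128/3, -128, 2048/5, -4096/3, …
L₀ from L_f via x↦r, Dx↦r'^{-1}Dx.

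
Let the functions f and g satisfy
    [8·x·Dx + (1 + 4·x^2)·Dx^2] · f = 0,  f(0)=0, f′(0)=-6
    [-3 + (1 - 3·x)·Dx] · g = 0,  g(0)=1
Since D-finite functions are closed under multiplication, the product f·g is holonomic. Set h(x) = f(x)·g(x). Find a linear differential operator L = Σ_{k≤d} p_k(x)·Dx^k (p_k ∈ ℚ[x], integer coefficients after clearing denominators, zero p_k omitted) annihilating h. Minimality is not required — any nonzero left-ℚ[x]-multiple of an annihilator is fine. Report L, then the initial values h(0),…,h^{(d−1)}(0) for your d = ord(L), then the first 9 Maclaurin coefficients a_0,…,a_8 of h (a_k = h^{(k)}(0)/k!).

f: a_k = 0, -6, 0, 8, 0, -96/5, 0, 384/7, 0, …
g: a_k = 1, 3, 9, 27, 81, 243, 729, 2187, 6561, …
Sym-product of L_f,L_g gives L₀ (≤ ord 2).
L = 24·x + (6 - 8·x + 48·x^2)·Dx + (-1 + 3·x - 4·x^2 + 12·x^3)·Dx^2  (order 2).
h: a_k = 0, -6, -18, -46, -138, -2166/5, -6498/5, -134538/35, -403614/35, …
ICs: h(0) = 0, h′(0) = -6.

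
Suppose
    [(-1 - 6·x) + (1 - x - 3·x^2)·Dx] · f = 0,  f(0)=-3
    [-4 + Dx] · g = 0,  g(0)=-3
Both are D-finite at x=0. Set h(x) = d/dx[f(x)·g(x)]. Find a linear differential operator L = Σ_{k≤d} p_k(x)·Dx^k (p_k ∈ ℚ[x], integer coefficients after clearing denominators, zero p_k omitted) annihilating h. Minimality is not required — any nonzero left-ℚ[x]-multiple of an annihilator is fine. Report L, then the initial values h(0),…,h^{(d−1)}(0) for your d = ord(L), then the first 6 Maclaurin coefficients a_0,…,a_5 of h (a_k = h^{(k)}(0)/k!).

f: a_k = -3, -3, -12, -21, -57, -120, …
g: a_k = -3, -12, -24, -32, -32, -128/5, …
Product ⇒ symmetric product L₀, ord ≤ 1.
h₀' ⇒ L via d/dx closure of L₀.
L = (32 + 26·x - 98·x^2 - 48·x^3 + 144·x^4) + (-5 + 3·x + 29·x^2 - 6·x^3 - 36·x^4)·Dx  (order 1).
h: a_k = 45, 288, 1125, 3612, 10524, 29190, …
ICs: h(0) = 45.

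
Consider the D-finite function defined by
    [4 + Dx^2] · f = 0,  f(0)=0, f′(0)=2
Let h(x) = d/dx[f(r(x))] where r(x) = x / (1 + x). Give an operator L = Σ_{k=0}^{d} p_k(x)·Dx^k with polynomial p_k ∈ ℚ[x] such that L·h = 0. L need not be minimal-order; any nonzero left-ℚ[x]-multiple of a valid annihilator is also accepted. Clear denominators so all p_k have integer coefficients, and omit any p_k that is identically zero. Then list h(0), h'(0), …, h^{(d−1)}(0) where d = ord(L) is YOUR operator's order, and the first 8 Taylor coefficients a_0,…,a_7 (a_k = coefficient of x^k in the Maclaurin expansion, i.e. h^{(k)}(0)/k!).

f: a_k = 0, 2, 0, -4/3, 0, 4/15, 0, -8/315, …
Substitute x→r, Dx→(1/r')Dx; clear ⇒ L₀.
Differentiate: ansatz ord ≤ ord L₀ ⇒ L.
L = (10 + 12·x + 6·x^2) + (6 + 18·x + 18·x^2 + 6·x^3)·Dx + (1 + 4·x + 6·x^2 + 4·x^3 + x^4)·Dx^2  (order 2).
h: a_k = 2, -4, 2, 8, -86/3, 60, -4418/45, 6064/45, …
ICs: h(0) = 2, h′(0) = -4.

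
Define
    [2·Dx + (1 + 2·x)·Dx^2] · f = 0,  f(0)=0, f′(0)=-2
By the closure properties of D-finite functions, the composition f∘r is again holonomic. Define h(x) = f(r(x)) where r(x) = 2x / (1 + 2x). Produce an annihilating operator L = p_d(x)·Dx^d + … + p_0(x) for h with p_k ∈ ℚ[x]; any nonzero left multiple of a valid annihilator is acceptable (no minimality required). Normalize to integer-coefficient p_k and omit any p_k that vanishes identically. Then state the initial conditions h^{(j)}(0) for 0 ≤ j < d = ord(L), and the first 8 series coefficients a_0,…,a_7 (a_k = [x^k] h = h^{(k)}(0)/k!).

f: a_k = 0, -2, 2, -8/3, 4, -32/5, 32/3, -128/7, …
f∘r: x↦r, Dx↦Dx/r' in L_f ⇒ L₀.
L = (8 + 24·x)·Dx + (1 + 8·x + 12·x^2)·Dx^2  (order 2).
h: a_k = 0, -4, 16, -208/3, 320, -7744/5, 23296/3, -279808/7, …
ICs: h(0) = 0, h′(0) = -4.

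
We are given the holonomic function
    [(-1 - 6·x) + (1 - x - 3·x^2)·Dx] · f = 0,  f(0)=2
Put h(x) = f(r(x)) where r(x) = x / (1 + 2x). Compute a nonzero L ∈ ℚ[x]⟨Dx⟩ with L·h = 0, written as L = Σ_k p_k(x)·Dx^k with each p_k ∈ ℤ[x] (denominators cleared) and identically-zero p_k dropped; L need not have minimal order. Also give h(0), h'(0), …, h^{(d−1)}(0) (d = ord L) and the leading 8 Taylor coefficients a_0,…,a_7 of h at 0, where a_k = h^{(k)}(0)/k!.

L = (1 + 8·x) + (-1 - 5·x - 5·x^2 + 2·x^3)·Dx  (order 1).
h: a_k = 2, 2, 4, -10, 34, -112, 370, -1222, …
ICs: h(0) = 2.

f: a_k = 2, 2, 8, 14, 38, 80, 194, 434, …
Change of var in L_f (x↦r) gives L₀.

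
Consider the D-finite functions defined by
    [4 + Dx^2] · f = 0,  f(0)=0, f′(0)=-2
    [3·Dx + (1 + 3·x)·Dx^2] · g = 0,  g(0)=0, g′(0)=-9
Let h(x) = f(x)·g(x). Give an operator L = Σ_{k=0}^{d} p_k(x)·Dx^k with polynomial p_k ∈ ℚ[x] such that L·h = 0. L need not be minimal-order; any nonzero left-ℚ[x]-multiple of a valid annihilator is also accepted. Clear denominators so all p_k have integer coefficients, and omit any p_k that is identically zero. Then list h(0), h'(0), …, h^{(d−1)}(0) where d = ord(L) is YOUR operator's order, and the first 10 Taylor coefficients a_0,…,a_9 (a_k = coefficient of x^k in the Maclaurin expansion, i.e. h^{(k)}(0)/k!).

L = (-1112 - 1248·x + 7344·x^2 + 27648·x^3 + 20736·x^4) + (-48 + 2160·x + 10368·x^2 + 10368·x^3)·Dx + (-250 + 240·x + 4968·x^2 + 13824·x^3 + 10368·x^4)·Dx^2 + (-12 + 540·x + 2592·x^2 + 2592·x^3)·Dx^3 + (7 + 138·x + 783·x^2 + 1728·x^3 + 1296·x^4)·Dx^4  (order 4).
h: a_k = 0, 0, 18, -27, 42, -207/2, 258, -3258/5, 11810/7, -124617/28, …
ICs: h(0) = 0, h′(0) = 0, h′′(0) = 36, h′′′(0) = -162.

f: a_k = 0, -2, 0, 4/3, 0, -4/15, 0, 8/315, 0, -4/2835, …
g: a_k = 0, -9, 27/2, -27, 243/4, -729/5, 729/2, -6561/7, 19683/8, -6561, …
L₀ := L_f ⊗_s L_g (sym. prod.), ord ≤ 4.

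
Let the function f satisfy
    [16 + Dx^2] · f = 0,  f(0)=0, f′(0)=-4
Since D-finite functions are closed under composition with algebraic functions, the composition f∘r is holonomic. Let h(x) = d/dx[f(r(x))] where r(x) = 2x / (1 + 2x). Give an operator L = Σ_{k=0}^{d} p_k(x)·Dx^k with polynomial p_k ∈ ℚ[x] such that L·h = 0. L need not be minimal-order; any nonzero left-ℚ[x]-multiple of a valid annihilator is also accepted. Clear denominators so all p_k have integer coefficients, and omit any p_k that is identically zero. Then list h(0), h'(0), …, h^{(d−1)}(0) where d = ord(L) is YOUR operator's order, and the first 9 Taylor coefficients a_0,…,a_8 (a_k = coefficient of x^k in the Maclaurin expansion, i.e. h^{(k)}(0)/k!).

L = (88 + 96·x + 96·x^2) + (12 + 72·x + 144·x^2 + 96·x^3)·Dx + (1 + 8·x + 24·x^2 + 32·x^3 + 16·x^4)·Dx^2  (order 2).
h: a_k = -8, 32, 160, -1792, 24704/3, -23040, 1260032/45, 5152768/45, -61650944/63, …
ICs: h(0) = -8, h′(0) = 32.

f: a_k = 0, -4, 0, 32/3, 0, -128/15, 0, 1024/315, 0, …
Substitute x→r, Dx→(1/r')Dx; clear ⇒ L₀.
h₀' ⇒ L via d/dx closure of L₀.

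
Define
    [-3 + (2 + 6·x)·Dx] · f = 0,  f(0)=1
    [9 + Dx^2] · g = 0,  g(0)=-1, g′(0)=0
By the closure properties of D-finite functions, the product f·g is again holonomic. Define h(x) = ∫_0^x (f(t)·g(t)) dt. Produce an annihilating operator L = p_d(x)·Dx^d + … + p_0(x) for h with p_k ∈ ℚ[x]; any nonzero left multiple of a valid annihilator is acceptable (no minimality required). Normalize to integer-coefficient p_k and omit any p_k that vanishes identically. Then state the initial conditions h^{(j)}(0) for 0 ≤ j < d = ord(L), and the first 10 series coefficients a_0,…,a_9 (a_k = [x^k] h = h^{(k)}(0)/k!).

L = (63 + 216·x + 324·x^2)·Dx + (-12 - 36·x)·Dx^2 + (4 + 24·x + 36·x^2)·Dx^3  (order 3).
h: a_k = 0, -1, -3/4, 15/8, 81/64, -135/128, -351/512, 28269/35840, -97443/81920, 3567807/1146880, …
ICs: h(0) = 0, h′(0) = -1, h′′(0) = -3/2.

f: a_k = 1, 3/2, -9/8, 27/16, -405/128, 1701/256, -15309/1024, 72171/2048, -2814669/32768, 14073345/65536, …
g: a_k = -1, 0, 9/2, 0, -27/8, 0, 81/80, 0, -729/4480, 0, …
h₀=f·g: eliminate ⇒ L₀, order ≤ 1·2.
h=∫h₀ ⇒ L = L₀·Dx.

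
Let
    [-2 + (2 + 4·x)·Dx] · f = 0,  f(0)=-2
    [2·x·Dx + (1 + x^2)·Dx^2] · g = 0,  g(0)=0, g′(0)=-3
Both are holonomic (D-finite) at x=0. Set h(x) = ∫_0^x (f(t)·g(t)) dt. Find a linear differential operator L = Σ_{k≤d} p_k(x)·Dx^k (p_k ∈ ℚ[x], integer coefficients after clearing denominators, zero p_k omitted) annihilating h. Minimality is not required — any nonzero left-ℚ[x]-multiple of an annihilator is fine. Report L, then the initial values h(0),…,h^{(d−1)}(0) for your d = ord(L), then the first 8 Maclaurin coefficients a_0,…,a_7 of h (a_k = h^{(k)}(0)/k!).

L = (3 - 2·x - x^2)·Dx + (-2 - 2·x + 6·x^2 + 4·x^3)·Dx^2 + (1 + 4·x + 5·x^2 + 4·x^3 + 4·x^4)·Dx^3  (order 3).
h: a_k = 0, 0, 3, 2, -5/4, 1/5, -31/120, 109/140, …
ICs: h(0) = 0, h′(0) = 0, h′′(0) = 6.

f: a_k = -2, -2, 1, -1, 5/4, -7/4, 21/8, -33/8, …
g: a_k = 0, -3, 0, 1, 0, -3/5, 0, 3/7, …
f·g: L₀ = L_f ⊗_s L_g, ord ≤ 1·2.
h=∫₀ˣh₀: take L = L₀·Dx.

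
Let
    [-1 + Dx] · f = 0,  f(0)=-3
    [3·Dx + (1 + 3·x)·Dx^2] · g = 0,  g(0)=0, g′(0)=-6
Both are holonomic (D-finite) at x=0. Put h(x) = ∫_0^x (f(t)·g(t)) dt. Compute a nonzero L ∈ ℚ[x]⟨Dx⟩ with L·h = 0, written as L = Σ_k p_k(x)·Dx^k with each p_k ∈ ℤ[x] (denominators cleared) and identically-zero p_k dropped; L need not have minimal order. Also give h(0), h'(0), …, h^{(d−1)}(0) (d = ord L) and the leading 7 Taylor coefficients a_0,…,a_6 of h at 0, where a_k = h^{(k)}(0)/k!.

f: a_k = -3, -3, -3/2, -1/2, -1/8, -1/40, -1/240, …
g: a_k = 0, -6, 9, -18, 81/2, -486/5, 243, …
f·g: L₀ = L_f ⊗_s L_g, ord ≤ 1·2.
h=∫₀ˣh₀: take L = L₀·Dx.
L = (-2 + 3·x)·Dx + (1 - 6·x)·Dx^2 + (1 + 3·x)·Dx^3  (order 3).
h: a_k = 0, 0, 9, -3, 9, -78/5, 1289/40, …
ICs: h(0) = 0, h′(0) = 0, h′′(0) = 18.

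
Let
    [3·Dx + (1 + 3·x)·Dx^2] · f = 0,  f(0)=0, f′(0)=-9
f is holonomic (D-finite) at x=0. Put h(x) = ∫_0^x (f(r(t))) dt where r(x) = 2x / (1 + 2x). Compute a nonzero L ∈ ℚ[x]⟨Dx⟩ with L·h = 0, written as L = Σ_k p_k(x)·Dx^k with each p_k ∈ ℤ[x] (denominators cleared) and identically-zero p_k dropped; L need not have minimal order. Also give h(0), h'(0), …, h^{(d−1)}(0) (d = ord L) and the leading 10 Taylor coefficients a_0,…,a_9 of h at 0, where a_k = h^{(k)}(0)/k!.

f: a_k = 0, -9, 27/2, -27, 243/4, -729/5, 729/2, -6561/7, 19683/8, -6561, …
Change of var in L_f (x↦r) gives L₀.
h=∫h₀ ⇒ L = L₀·Dx.
L = (10 + 32·x)·Dx^2 + (1 + 10·x + 16·x^2)·Dx^3  (order 3).
h: a_k = 0, 0, -9, 30, -126, 612, -16368/5, 18720, -786384/7, 699040, …
ICs: h(0) = 0, h′(0) = 0, h′′(0) = -18.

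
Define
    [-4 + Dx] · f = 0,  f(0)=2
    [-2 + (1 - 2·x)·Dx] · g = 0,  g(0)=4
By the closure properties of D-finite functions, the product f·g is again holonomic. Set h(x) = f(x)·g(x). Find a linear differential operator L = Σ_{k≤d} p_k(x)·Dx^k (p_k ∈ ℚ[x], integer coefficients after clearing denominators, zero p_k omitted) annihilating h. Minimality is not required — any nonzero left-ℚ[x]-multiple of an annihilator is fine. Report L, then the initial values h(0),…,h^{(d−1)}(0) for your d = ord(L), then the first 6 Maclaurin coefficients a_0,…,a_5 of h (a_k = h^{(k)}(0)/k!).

f: a_k = 2, 8, 16, 64/3, 64/3, 256/15, …
g: a_k = 4, 8, 16, 32, 64, 128, …
f·g: L₀ = L_f ⊗_s L_g, ord ≤ 1·1.
L = (6 - 8·x) + (-1 + 2·x)·Dx  (order 1).
h: a_k = 8, 48, 160, 1216/3, 896, 27904/15, …
ICs: h(0) = 8.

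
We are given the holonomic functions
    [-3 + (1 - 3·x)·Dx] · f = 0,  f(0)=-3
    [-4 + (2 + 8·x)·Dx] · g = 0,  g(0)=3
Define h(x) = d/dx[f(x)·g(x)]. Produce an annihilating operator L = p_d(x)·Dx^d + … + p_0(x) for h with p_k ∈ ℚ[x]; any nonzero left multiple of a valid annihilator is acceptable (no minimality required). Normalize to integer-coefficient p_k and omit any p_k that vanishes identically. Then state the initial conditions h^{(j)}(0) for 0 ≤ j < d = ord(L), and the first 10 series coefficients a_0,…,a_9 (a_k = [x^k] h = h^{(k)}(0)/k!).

L = (26 + 180·x + 108·x^2) + (-5 - 11·x + 54·x^2 + 72·x^3)·Dx  (order 1).
h: a_k = -45, -234, -1161, -4284, -17325, -57834, -219051, -689256, -2557899, -7651170, …
ICs: h(0) = -45.

f: a_k = -3, -9, -27, -81, -243, -729, -2187, -6561, -19683, -59049, …
g: a_k = 3, 6, -6, 12, -30, 84, -252, 792, -2574, 8580, …
L₀ := L_f ⊗_s L_g (sym. prod.), ord ≤ 1.
h=h₀': d/dx-closure on L₀ ⇒ L.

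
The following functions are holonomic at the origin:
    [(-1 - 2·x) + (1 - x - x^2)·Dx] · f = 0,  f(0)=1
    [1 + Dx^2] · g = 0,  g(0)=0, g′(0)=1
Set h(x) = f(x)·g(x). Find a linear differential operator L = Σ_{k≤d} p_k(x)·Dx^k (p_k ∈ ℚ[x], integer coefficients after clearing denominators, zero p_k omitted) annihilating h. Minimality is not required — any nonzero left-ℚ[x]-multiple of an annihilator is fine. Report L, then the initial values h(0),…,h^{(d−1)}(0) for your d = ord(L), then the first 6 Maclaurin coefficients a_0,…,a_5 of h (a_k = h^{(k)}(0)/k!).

f: a_k = 1, 1, 2, 3, 5, 8, …
g: a_k = 0, 1, 0, -1/6, 0, 1/120, …
L₀ := L_f ⊗_s L_g (sym. prod.), ord ≤ 2.
L = (1 + x + x^2) + (2 + 4·x)·Dx + (-1 + x + x^2)·Dx^2  (order 2).
h: a_k = 0, 1, 1, 11/6, 17/6, 187/40, …
ICs: h(0) = 0, h′(0) = 1.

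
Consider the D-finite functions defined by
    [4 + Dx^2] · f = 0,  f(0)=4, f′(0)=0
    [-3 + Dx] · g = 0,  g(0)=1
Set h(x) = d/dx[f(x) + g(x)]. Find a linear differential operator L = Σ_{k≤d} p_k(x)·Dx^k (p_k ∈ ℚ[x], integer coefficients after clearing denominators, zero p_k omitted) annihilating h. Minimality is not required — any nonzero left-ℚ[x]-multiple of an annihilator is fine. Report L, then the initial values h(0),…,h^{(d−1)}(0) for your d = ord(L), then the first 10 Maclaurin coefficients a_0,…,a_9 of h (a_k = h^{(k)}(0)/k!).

f: a_k = 4, 0, -8, 0, 8/3, 0, -16/45, 0, 8/315, 0, …
g: a_k = 1, 3, 9/2, 9/2, 27/8, 81/40, 81/80, 243/560, 729/4480, 243/4480, …
Weyl lclm of L_f,L_g ⇒ L₀ (ord ≤ 3).
h=h₀': d/dx-closure on L₀ ⇒ L.
L = 12 - 4·Dx + 3·Dx^2 - Dx^3  (order 3).
h: a_k = 3, -7, 27/2, 145/6, 81/8, 473/120, 243/80, 1517/1008, 2187/4480, 54953/362880, …
ICs: h(0) = 3, h′(0) = -7, h′′(0) = 27.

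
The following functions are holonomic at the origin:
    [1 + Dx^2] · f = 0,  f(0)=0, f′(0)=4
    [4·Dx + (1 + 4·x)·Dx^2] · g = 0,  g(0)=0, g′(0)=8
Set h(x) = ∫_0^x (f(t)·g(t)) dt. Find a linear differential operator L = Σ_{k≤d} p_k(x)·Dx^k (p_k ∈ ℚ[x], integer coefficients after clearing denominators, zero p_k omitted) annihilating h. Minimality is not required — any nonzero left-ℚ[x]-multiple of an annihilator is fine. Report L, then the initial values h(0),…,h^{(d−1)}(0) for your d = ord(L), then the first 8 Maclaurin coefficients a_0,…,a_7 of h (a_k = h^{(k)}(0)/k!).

f: a_k = 0, 4, 0, -2/3, 0, 1/30, 0, -1/1260, …
g: a_k = 0, 8, -16, 128/3, -128, 2048/5, -4096/3, 32768/7, …
L₀ := L_f ⊗_s L_g (sym. prod.), ord ≤ 4.
h=∫h₀ ⇒ L = L₀·Dx.
L = (-147 - 144·x - 224·x^2 + 256·x^3 + 256·x^4)·Dx + (-56 - 160·x + 384·x^2 + 512·x^3)·Dx^2 + (-150 - 160·x - 192·x^2 + 512·x^3 + 512·x^4)·Dx^3 + (-56 - 160·x + 384·x^2 + 512·x^3)·Dx^4 + (-3 - 16·x + 32·x^2 + 256·x^3 + 256·x^4)·Dx^5  (order 5).
h: a_k = 0, 0, 0, 32/3, -16, 496/15, -752/9, 14492/63, …
ICs: h(0) = 0, h′(0) = 0, h′′(0) = 0, h′′′(0) = 64, h′′′′(0) = -384.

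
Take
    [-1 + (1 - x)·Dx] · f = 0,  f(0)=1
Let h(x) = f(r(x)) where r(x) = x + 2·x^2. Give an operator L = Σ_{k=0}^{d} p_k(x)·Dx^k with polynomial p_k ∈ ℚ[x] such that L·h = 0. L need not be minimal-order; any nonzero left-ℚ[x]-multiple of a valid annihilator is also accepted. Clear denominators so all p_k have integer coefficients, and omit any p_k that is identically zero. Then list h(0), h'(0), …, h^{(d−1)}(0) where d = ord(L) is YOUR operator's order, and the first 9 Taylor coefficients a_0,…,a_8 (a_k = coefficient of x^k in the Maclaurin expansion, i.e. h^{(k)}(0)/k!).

f: a_k = 1, 1, 1, 1, 1, 1, 1, 1, 1, …
f∘r: x↦r, Dx↦Dx/r' in L_f ⇒ L₀.
L = (1 + 4·x) + (-1 + x + 2·x^2)·Dx  (order 1).
h: a_k = 1, 1, 3, 5, 11, 21, 43, 85, 171, …
ICs: h(0) = 1.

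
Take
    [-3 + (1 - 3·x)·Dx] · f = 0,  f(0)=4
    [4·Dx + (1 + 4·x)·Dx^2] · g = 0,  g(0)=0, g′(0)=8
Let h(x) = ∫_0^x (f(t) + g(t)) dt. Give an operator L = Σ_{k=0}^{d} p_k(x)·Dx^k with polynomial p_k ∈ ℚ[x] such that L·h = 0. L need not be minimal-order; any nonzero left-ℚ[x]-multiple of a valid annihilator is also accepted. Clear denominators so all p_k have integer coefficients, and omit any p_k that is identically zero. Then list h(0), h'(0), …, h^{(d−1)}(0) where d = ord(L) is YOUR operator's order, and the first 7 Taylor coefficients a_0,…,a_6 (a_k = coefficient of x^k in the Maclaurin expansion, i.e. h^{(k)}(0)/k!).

L = (204 + 144·x)·Dx^2 + (11 + 312·x + 288·x^2)·Dx^3 + (-5 - 11·x + 54·x^2 + 72·x^3)·Dx^4  (order 4).
h: a_k = 0, 4, 10, 20/3, 113/3, 196/5, 3454/15, …
ICs: h(0) = 0, h′(0) = 4, h′′(0) = 20, h′′′(0) = 40.

f: a_k = 4, 12, 36, 108, 324, 972, 2916, …
g: a_k = 0, 8, -16, 128/3, -128, 2048/5, -4096/3, …
Weyl lclm of L_f,L_g ⇒ L₀ (ord ≤ 3).
h=∫h₀ ⇒ L = L₀·Dx.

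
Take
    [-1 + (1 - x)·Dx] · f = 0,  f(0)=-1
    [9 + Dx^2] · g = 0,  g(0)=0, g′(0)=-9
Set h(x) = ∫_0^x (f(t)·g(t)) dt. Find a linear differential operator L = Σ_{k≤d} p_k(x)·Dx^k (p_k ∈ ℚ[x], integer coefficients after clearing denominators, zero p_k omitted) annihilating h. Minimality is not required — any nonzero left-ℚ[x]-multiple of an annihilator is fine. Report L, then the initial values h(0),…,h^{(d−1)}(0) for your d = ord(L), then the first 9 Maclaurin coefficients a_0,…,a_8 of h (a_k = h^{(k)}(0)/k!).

f: a_k = -1, -1, -1, -1, -1, -1, -1, -1, -1, …
g: a_k = 0, -9, 0, 27/2, 0, -243/40, 0, 729/560, 0, …
h₀=f·g: eliminate ⇒ L₀, order ≤ 1·2.
h=∫h₀ ⇒ L = L₀·Dx.
L = (-9 + 9·x)·Dx + 2·Dx^2 + (-1 + x)·Dx^3  (order 3).
h: a_k = 0, 0, 9/2, 3, -9/8, -9/10, 21/80, 9/40, 153/4480, …
ICs: h(0) = 0, h′(0) = 0, h′′(0) = 9.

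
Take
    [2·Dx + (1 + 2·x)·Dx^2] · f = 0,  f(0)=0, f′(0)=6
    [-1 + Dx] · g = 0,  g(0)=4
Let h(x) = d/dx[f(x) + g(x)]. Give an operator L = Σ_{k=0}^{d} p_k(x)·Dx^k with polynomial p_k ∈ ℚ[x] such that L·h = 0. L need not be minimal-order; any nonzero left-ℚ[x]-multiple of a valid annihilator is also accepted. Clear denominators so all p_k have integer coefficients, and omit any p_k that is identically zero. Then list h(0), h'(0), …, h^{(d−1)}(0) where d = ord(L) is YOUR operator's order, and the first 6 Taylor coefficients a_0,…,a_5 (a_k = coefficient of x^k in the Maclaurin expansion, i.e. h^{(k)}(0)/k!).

f: a_k = 0, 6, -6, 8, -12, 96/5, …
g: a_k = 4, 4, 2, 2/3, 1/6, 1/30, …
Sum ⇒ L₀ = lclm(L_f,L_g) in ℚ(x)⟨Dx⟩.
h=h₀': d/dx-closure on L₀ ⇒ L.
L = (-10 - 4·x) + (7 - 4·x - 4·x^2)·Dx + (3 + 8·x + 4·x^2)·Dx^2  (order 2).
h: a_k = 10, -8, 26, -142/3, 577/6, -5759/30, …
ICs: h(0) = 10, h′(0) = -8.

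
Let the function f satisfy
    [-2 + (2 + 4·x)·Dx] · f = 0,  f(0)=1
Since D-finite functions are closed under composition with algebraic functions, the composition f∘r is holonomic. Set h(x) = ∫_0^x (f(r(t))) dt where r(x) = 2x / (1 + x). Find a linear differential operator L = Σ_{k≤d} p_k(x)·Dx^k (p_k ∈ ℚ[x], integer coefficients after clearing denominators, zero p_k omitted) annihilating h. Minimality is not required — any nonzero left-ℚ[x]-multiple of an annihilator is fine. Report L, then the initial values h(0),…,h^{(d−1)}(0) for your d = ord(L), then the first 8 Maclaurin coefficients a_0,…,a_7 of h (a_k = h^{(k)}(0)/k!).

f: a_k = 1, 1, -1/2, 1/2, -5/8, 7/8, -21/16, 33/16, …
Substitute x→r, Dx→(1/r')Dx; clear ⇒ L₀.
∫: right-multiply L₀ by Dx.
L = -2·Dx + (1 + 6·x + 5·x^2)·Dx^2  (order 2).
h: a_k = 0, 1, 1, -4/3, 5/2, -6, 17, -376/7, …
ICs: h(0) = 0, h′(0) = 1.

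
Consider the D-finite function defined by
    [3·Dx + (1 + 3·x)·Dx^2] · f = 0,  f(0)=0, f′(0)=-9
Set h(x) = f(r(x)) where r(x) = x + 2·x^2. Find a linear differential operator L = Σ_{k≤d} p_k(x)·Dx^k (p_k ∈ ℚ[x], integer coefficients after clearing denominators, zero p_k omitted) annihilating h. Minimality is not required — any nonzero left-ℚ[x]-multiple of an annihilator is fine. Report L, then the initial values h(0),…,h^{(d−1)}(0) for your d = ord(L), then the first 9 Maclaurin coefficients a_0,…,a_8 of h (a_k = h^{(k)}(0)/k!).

L = (-1 + 12·x + 24·x^2)·Dx + (1 + 7·x + 18·x^2 + 24·x^3)·Dx^2  (order 2).
h: a_k = 0, -9, -9/2, 27, -189/4, 81/5, 297/2, -3159/7, 4131/8, …
ICs: h(0) = 0, h′(0) = -9.

f: a_k = 0, -9, 27/2, -27, 243/4, -729/5, 729/2, -6561/7, 19683/8, …
f∘r: x↦r, Dx↦Dx/r' in L_f ⇒ L₀.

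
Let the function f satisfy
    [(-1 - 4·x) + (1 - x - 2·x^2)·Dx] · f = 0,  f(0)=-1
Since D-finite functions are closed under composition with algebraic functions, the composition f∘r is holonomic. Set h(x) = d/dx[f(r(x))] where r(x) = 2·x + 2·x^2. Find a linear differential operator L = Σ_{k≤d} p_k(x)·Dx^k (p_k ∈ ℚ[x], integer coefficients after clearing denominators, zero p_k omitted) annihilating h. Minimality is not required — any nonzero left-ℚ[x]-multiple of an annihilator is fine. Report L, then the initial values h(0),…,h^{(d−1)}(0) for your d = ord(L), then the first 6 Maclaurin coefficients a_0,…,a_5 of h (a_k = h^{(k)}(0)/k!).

L = (14 + 108·x + 444·x^2 + 1312·x^3 + 2256·x^4 + 1920·x^5 + 640·x^6) + (-1 - 8·x + 6·x^2 + 148·x^3 + 440·x^4 + 624·x^5 + 448·x^6 + 128·x^7)·Dx  (order 1).
h: a_k = -2, -28, -192, -1232, -7480, -43248, …
ICs: h(0) = -2.

f: a_k = -1, -1, -3, -5, -11, -21, …
h₀=f(r): pull back L_f along r ⇒ L₀.
Differentiate: ansatz ord ≤ ord L₀ ⇒ L.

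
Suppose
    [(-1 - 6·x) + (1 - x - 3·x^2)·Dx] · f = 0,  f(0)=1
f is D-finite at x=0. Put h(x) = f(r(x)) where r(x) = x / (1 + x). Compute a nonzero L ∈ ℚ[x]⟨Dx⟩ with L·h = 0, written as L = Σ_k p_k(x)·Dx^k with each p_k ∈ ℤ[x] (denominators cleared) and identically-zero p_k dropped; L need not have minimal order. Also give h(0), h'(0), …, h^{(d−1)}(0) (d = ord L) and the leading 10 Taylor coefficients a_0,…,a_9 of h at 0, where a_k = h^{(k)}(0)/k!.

f: a_k = 1, 1, 4, 7, 19, 40, 97, 217, 508, 1159, …
Change of var in L_f (x↦r) gives L₀.
L = (1 + 7·x) + (-1 - 2·x + 2·x^2 + 3·x^3)·Dx  (order 1).
h: a_k = 1, 1, 3, 0, 9, -9, 36, -63, 171, -360, …
ICs: h(0) = 1.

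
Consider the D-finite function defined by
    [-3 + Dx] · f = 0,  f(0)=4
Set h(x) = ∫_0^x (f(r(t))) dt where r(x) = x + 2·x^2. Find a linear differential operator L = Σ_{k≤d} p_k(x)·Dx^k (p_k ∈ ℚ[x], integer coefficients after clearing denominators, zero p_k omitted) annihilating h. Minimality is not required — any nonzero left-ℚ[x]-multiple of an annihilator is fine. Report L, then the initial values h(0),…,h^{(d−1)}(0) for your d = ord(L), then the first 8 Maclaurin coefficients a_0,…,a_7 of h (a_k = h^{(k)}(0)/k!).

L = (-3 - 12·x)·Dx + Dx^2  (order 2).
h: a_k = 0, 4, 6, 14, 45/2, 387/10, 1107/20, 11061/140, …
ICs: h(0) = 0, h′(0) = 4.

f: a_k = 4, 12, 18, 18, 27/2, 81/10, 81/20, 243/140, …
L₀ from L_f via x↦r, Dx↦r'^{-1}Dx.
Integrate: L := L₀·Dx.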